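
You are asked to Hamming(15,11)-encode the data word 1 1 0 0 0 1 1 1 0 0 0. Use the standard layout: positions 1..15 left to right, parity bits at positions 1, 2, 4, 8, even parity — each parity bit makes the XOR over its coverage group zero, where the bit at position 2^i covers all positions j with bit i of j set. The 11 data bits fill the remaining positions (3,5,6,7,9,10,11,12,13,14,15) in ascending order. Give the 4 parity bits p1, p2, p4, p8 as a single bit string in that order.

Place data bits at non-power-of-two positions: b3=1, b5=1, b6=0, b7=0, b9=0, b10=1, b11=1, b12=1, b13=0, b14=0, b15=0.
p1 = XOR of data positions {3,5,7,9,11,13,15} = 1⊕1⊕0⊕0⊕1⊕0⊕0 = 1
p2 = XOR of data positions {3,6,7,10,11,14,15} = 1⊕0⊕0⊕1⊕1⊕0⊕0 = 1
p4 = XOR of data positions {5,6,7,12,13,14,15} = 1⊕0⊕0⊕1⊕0⊕0⊕0 = 0
p8 = XOR of data positions {9,10,11,12,13,14,15} = 0⊕1⊕1⊕1⊕0⊕0⊕0 = 1
Parity bits p1,p2,p4,p8 = 1101

1101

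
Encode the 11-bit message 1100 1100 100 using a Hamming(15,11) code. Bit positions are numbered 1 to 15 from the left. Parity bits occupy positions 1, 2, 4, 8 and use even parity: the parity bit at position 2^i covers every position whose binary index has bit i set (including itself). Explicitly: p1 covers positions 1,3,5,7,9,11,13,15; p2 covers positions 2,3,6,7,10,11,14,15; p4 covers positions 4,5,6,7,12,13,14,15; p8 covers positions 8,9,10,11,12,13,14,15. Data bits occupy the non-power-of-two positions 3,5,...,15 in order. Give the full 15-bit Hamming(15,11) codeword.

001010011100100

Place data bits at non-power-of-two positions: b3=1, b5=1, b6=0, b7=0, b9=1, b10=1, b11=0, b12=0, b13=1, b14=0, b15=0.
p1 = XOR of data positions {3,5,7,9,11,13,15} = 1⊕1⊕0⊕1⊕0⊕1⊕0 = 0
p2 = XOR of data positions {3,6,7,10,11,14,15} = 1⊕0⊕0⊕1⊕0⊕0⊕0 = 0
p4 = XOR of data positions {5,6,7,12,13,14,15} = 1⊕0⊕0⊕0⊕1⊕0⊕0 = 0
p8 = XOR of data positions {9,10,11,12,13,14,15} = 1⊕1⊕0⊕0⊕1⊕0⊕0 = 1
Codeword b1..b15 = 001010011100100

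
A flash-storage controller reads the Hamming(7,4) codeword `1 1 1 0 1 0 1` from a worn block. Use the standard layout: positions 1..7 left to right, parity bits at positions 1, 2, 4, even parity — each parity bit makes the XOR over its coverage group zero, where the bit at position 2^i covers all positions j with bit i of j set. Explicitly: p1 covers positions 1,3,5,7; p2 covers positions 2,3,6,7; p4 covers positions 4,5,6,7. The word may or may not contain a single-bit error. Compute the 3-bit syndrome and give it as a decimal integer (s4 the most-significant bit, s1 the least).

s1: b1⊕b3⊕b5⊕b7 = 1⊕1⊕1⊕1 = 0
s2: b2⊕b3⊕b6⊕b7 = 1⊕1⊕0⊕1 = 1
s4: b4⊕b5⊕b6⊕b7 = 0⊕1⊕0⊕1 = 0
Syndrome (s4...s1) = 010 → position 2.

2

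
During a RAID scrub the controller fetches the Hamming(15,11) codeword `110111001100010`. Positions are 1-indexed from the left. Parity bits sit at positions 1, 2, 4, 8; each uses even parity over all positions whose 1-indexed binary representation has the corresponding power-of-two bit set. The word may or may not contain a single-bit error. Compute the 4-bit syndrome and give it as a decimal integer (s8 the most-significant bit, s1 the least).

9

s1: b1⊕b3⊕b5⊕b7⊕b9⊕b11⊕b13⊕b15 = 1⊕0⊕1⊕0⊕1⊕0⊕0⊕0 = 1
s2: b2⊕b3⊕b6⊕b7⊕b10⊕b11⊕b14⊕b15 = 1⊕0⊕1⊕0⊕1⊕0⊕1⊕0 = 0
s4: b4⊕b5⊕b6⊕b7⊕b12⊕b13⊕b14⊕b15 = 1⊕1⊕1⊕0⊕0⊕0⊕1⊕0 = 0
s8: b8⊕b9⊕b10⊕b11⊕b12⊕b13⊕b14⊕b15 = 0⊕1⊕1⊕0⊕0⊕0⊕1⊕0 = 1
Syndrome (s8...s1) = 1001 → position 9.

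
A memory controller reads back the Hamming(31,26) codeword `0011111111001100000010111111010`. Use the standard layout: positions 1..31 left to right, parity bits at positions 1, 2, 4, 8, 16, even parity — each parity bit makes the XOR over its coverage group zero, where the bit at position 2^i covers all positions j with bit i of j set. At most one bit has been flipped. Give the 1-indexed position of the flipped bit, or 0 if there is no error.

s1: b1⊕b3⊕b5⊕b7⊕b9⊕b11⊕b13⊕b15⊕b17⊕b19⊕b21⊕b23⊕b25⊕b27⊕b29⊕b31 = 0⊕1⊕1⊕1⊕1⊕0⊕1⊕0⊕0⊕0⊕1⊕1⊕1⊕1⊕0⊕0 = 1
s2: b2⊕b3⊕b6⊕b7⊕b10⊕b11⊕b14⊕b15⊕b18⊕b19⊕b22⊕b23⊕b26⊕b27⊕b30⊕b31 = 0⊕1⊕1⊕1⊕1⊕0⊕1⊕0⊕0⊕0⊕0⊕1⊕1⊕1⊕1⊕0 = 1
s4: b4⊕b5⊕b6⊕b7⊕b12⊕b13⊕b14⊕b15⊕b20⊕b21⊕b22⊕b23⊕b28⊕b29⊕b30⊕b31 = 1⊕1⊕1⊕1⊕0⊕1⊕1⊕0⊕0⊕1⊕0⊕1⊕1⊕0⊕1⊕0 = 0
s8: b8⊕b9⊕b10⊕b11⊕b12⊕b13⊕b14⊕b15⊕b24⊕b25⊕b26⊕b27⊕b28⊕b29⊕b30⊕b31 = 1⊕1⊕1⊕0⊕0⊕1⊕1⊕0⊕1⊕1⊕1⊕1⊕1⊕0⊕1⊕0 = 1
s16: b16⊕b17⊕b18⊕b19⊕b20⊕b21⊕b22⊕b23⊕b24⊕b25⊕b26⊕b27⊕b28⊕b29⊕b30⊕b31 = 0⊕0⊕0⊕0⊕0⊕1⊕0⊕1⊕1⊕1⊕1⊕1⊕1⊕0⊕1⊕0 = 0
Syndrome (s16...s1) = 01011 → position 11.

11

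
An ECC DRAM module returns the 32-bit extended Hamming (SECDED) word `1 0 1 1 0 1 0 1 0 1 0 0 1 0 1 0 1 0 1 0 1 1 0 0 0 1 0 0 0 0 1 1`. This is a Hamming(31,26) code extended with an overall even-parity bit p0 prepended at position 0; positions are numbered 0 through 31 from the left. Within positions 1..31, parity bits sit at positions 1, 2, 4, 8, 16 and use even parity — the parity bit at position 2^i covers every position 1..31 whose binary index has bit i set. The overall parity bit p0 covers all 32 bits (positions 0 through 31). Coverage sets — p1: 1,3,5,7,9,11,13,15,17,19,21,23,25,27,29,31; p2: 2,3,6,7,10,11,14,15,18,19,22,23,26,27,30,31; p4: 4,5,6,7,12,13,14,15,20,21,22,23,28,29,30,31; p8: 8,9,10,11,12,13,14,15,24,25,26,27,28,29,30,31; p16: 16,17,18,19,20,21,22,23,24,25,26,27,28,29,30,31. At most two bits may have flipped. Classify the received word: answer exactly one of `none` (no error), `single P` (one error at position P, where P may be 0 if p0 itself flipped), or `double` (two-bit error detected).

s1: b1⊕b3⊕b5⊕b7⊕b9⊕b11⊕b13⊕b15⊕b17⊕b19⊕b21⊕b23⊕b25⊕b27⊕b29⊕b31 = 0⊕1⊕1⊕1⊕1⊕0⊕0⊕0⊕0⊕0⊕1⊕0⊕1⊕0⊕0⊕1 = 1
s2: b2⊕b3⊕b6⊕b7⊕b10⊕b11⊕b14⊕b15⊕b18⊕b19⊕b22⊕b23⊕b26⊕b27⊕b30⊕b31 = 1⊕1⊕0⊕1⊕0⊕0⊕1⊕0⊕1⊕0⊕0⊕0⊕0⊕0⊕1⊕1 = 1
s4: b4⊕b5⊕b6⊕b7⊕b12⊕b13⊕b14⊕b15⊕b20⊕b21⊕b22⊕b23⊕b28⊕b29⊕b30⊕b31 = 0⊕1⊕0⊕1⊕1⊕0⊕1⊕0⊕1⊕1⊕0⊕0⊕0⊕0⊕1⊕1 = 0
s8: b8⊕b9⊕b10⊕b11⊕b12⊕b13⊕b14⊕b15⊕b24⊕b25⊕b26⊕b27⊕b28⊕b29⊕b30⊕b31 = 0⊕1⊕0⊕0⊕1⊕0⊕1⊕0⊕0⊕1⊕0⊕0⊕0⊕0⊕1⊕1 = 0
s16: b16⊕b17⊕b18⊕b19⊕b20⊕b21⊕b22⊕b23⊕b24⊕b25⊕b26⊕b27⊕b28⊕b29⊕b30⊕b31 = 1⊕0⊕1⊕0⊕1⊕1⊕0⊕0⊕0⊕1⊕0⊕0⊕0⊕0⊕1⊕1 = 1
Syndrome (s16...s1) = 10011 → position 19.
Overall parity (XOR of all 32 bits, including p0): 1⊕0⊕1⊕1⊕0⊕1⊕0⊕1⊕0⊕1⊕0⊕0⊕1⊕0⊕1⊕0⊕1⊕0⊕1⊕0⊕1⊕1⊕0⊕0⊕0⊕1⊕0⊕0⊕0⊕0⊕1⊕1 = 1
Overall=1, syndrome position=19 → single-bit error at position 19.

single 19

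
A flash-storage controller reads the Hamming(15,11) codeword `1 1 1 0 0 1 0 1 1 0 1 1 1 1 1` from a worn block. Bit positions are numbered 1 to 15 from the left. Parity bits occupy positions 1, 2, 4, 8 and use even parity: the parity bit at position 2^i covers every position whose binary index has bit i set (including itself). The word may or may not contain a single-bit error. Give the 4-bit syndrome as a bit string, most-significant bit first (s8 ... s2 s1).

s1: b1⊕b3⊕b5⊕b7⊕b9⊕b11⊕b13⊕b15 = 1⊕1⊕0⊕0⊕1⊕1⊕1⊕1 = 0
s2: b2⊕b3⊕b6⊕b7⊕b10⊕b11⊕b14⊕b15 = 1⊕1⊕1⊕0⊕0⊕1⊕1⊕1 = 0
s4: b4⊕b5⊕b6⊕b7⊕b12⊕b13⊕b14⊕b15 = 0⊕0⊕1⊕0⊕1⊕1⊕1⊕1 = 1
s8: b8⊕b9⊕b10⊕b11⊕b12⊕b13⊕b14⊕b15 = 1⊕1⊕0⊕1⊕1⊕1⊕1⊕1 = 1
Syndrome (s8...s1) = 1100 → position 12.

1100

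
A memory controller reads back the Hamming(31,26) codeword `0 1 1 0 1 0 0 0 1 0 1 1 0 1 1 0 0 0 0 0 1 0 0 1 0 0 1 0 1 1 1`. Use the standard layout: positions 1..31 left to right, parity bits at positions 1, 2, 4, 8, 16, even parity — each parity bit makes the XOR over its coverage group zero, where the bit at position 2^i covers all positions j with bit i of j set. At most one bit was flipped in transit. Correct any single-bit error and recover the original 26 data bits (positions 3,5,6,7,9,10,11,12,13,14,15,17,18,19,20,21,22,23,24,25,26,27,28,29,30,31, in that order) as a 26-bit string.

s1: b1⊕b3⊕b5⊕b7⊕b9⊕b11⊕b13⊕b15⊕b17⊕b19⊕b21⊕b23⊕b25⊕b27⊕b29⊕b31 = 0⊕1⊕1⊕0⊕1⊕1⊕0⊕1⊕0⊕0⊕1⊕0⊕0⊕1⊕1⊕1 = 1
s2: b2⊕b3⊕b6⊕b7⊕b10⊕b11⊕b14⊕b15⊕b18⊕b19⊕b22⊕b23⊕b26⊕b27⊕b30⊕b31 = 1⊕1⊕0⊕0⊕0⊕1⊕1⊕1⊕0⊕0⊕0⊕0⊕0⊕1⊕1⊕1 = 0
s4: b4⊕b5⊕b6⊕b7⊕b12⊕b13⊕b14⊕b15⊕b20⊕b21⊕b22⊕b23⊕b28⊕b29⊕b30⊕b31 = 0⊕1⊕0⊕0⊕1⊕0⊕1⊕1⊕0⊕1⊕0⊕0⊕0⊕1⊕1⊕1 = 0
s8: b8⊕b9⊕b10⊕b11⊕b12⊕b13⊕b14⊕b15⊕b24⊕b25⊕b26⊕b27⊕b28⊕b29⊕b30⊕b31 = 0⊕1⊕0⊕1⊕1⊕0⊕1⊕1⊕1⊕0⊕0⊕1⊕0⊕1⊕1⊕1 = 0
s16: b16⊕b17⊕b18⊕b19⊕b20⊕b21⊕b22⊕b23⊕b24⊕b25⊕b26⊕b27⊕b28⊕b29⊕b30⊕b31 = 0⊕0⊕0⊕0⊕0⊕1⊕0⊕0⊕1⊕0⊕0⊕1⊕0⊕1⊕1⊕1 = 0
Syndrome (s16...s1) = 00001 → position 1.
Flip bit 1: corrected codeword = 1110100010110110000010010010111
Data bits at positions 3,5,6,7,9,10,11,12,13,14,15,17,18,19,20,21,22,23,24,25,26,27,28,29,30,31: 11001011011000010010010111

11001011011000010010010111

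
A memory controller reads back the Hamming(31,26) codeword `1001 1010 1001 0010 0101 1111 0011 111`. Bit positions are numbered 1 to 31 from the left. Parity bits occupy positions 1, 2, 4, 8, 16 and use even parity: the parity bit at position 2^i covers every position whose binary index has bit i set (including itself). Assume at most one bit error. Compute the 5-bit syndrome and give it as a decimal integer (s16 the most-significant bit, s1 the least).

s1: b1⊕b3⊕b5⊕b7⊕b9⊕b11⊕b13⊕b15⊕b17⊕b19⊕b21⊕b23⊕b25⊕b27⊕b29⊕b31 = 1⊕0⊕1⊕1⊕1⊕0⊕0⊕1⊕0⊕0⊕1⊕1⊕0⊕1⊕1⊕1 = 0
s2: b2⊕b3⊕b6⊕b7⊕b10⊕b11⊕b14⊕b15⊕b18⊕b19⊕b22⊕b23⊕b26⊕b27⊕b30⊕b31 = 0⊕0⊕0⊕1⊕0⊕0⊕0⊕1⊕1⊕0⊕1⊕1⊕0⊕1⊕1⊕1 = 0
s4: b4⊕b5⊕b6⊕b7⊕b12⊕b13⊕b14⊕b15⊕b20⊕b21⊕b22⊕b23⊕b28⊕b29⊕b30⊕b31 = 1⊕1⊕0⊕1⊕1⊕0⊕0⊕1⊕1⊕1⊕1⊕1⊕1⊕1⊕1⊕1 = 1
s8: b8⊕b9⊕b10⊕b11⊕b12⊕b13⊕b14⊕b15⊕b24⊕b25⊕b26⊕b27⊕b28⊕b29⊕b30⊕b31 = 0⊕1⊕0⊕0⊕1⊕0⊕0⊕1⊕1⊕0⊕0⊕1⊕1⊕1⊕1⊕1 = 1
s16: b16⊕b17⊕b18⊕b19⊕b20⊕b21⊕b22⊕b23⊕b24⊕b25⊕b26⊕b27⊕b28⊕b29⊕b30⊕b31 = 0⊕0⊕1⊕0⊕1⊕1⊕1⊕1⊕1⊕0⊕0⊕1⊕1⊕1⊕1⊕1 = 1
Syndrome (s16...s1) = 11100 → position 28.

28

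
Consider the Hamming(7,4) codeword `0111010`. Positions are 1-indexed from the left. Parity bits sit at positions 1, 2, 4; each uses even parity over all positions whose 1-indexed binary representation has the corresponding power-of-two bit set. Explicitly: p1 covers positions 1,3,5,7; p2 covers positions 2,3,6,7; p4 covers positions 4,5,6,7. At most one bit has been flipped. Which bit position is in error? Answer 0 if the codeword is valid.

s1: b1⊕b3⊕b5⊕b7 = 0⊕1⊕0⊕0 = 1
s2: b2⊕b3⊕b6⊕b7 = 1⊕1⊕1⊕0 = 1
s4: b4⊕b5⊕b6⊕b7 = 1⊕0⊕1⊕0 = 0
Syndrome (s4...s1) = 011 → position 3.

3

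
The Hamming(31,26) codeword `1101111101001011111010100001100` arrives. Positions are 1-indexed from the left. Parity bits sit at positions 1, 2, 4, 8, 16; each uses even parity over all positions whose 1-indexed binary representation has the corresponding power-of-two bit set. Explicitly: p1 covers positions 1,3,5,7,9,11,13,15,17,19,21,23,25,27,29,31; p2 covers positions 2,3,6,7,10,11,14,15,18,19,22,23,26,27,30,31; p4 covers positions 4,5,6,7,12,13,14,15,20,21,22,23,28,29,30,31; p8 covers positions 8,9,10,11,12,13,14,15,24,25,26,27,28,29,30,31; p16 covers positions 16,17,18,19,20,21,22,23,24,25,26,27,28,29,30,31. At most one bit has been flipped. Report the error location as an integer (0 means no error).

s1: b1⊕b3⊕b5⊕b7⊕b9⊕b11⊕b13⊕b15⊕b17⊕b19⊕b21⊕b23⊕b25⊕b27⊕b29⊕b31 = 1⊕0⊕1⊕1⊕0⊕0⊕1⊕1⊕1⊕1⊕1⊕1⊕0⊕0⊕1⊕0 = 0
s2: b2⊕b3⊕b6⊕b7⊕b10⊕b11⊕b14⊕b15⊕b18⊕b19⊕b22⊕b23⊕b26⊕b27⊕b30⊕b31 = 1⊕0⊕1⊕1⊕1⊕0⊕0⊕1⊕1⊕1⊕0⊕1⊕0⊕0⊕0⊕0 = 0
s4: b4⊕b5⊕b6⊕b7⊕b12⊕b13⊕b14⊕b15⊕b20⊕b21⊕b22⊕b23⊕b28⊕b29⊕b30⊕b31 = 1⊕1⊕1⊕1⊕0⊕1⊕0⊕1⊕0⊕1⊕0⊕1⊕1⊕1⊕0⊕0 = 0
s8: b8⊕b9⊕b10⊕b11⊕b12⊕b13⊕b14⊕b15⊕b24⊕b25⊕b26⊕b27⊕b28⊕b29⊕b30⊕b31 = 1⊕0⊕1⊕0⊕0⊕1⊕0⊕1⊕0⊕0⊕0⊕0⊕1⊕1⊕0⊕0 = 0
s16: b16⊕b17⊕b18⊕b19⊕b20⊕b21⊕b22⊕b23⊕b24⊕b25⊕b26⊕b27⊕b28⊕b29⊕b30⊕b31 = 1⊕1⊕1⊕1⊕0⊕1⊕0⊕1⊕0⊕0⊕0⊕0⊕1⊕1⊕0⊕0 = 0
Syndrome (s16...s1) = 00000 → position 0 (no error).

0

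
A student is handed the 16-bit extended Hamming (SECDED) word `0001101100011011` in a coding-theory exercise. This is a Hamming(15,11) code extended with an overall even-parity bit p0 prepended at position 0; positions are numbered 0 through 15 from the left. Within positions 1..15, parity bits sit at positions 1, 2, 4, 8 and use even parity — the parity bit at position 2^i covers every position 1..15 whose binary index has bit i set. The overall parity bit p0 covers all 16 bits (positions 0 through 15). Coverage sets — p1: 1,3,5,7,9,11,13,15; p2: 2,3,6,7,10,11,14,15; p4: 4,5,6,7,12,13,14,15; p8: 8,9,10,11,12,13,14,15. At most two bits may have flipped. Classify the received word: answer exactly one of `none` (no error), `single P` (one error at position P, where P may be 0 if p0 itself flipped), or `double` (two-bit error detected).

none

s1: b1⊕b3⊕b5⊕b7⊕b9⊕b11⊕b13⊕b15 = 0⊕1⊕0⊕1⊕0⊕1⊕0⊕1 = 0
s2: b2⊕b3⊕b6⊕b7⊕b10⊕b11⊕b14⊕b15 = 0⊕1⊕1⊕1⊕0⊕1⊕1⊕1 = 0
s4: b4⊕b5⊕b6⊕b7⊕b12⊕b13⊕b14⊕b15 = 1⊕0⊕1⊕1⊕1⊕0⊕1⊕1 = 0
s8: b8⊕b9⊕b10⊕b11⊕b12⊕b13⊕b14⊕b15 = 0⊕0⊕0⊕1⊕1⊕0⊕1⊕1 = 0
Syndrome (s8...s1) = 0000 → position 0 (no error).
Overall parity (XOR of all 16 bits, including p0): 0⊕0⊕0⊕1⊕1⊕0⊕1⊕1⊕0⊕0⊕0⊕1⊕1⊕0⊕1⊕1 = 0
Overall=0, syndrome position=0 → no error.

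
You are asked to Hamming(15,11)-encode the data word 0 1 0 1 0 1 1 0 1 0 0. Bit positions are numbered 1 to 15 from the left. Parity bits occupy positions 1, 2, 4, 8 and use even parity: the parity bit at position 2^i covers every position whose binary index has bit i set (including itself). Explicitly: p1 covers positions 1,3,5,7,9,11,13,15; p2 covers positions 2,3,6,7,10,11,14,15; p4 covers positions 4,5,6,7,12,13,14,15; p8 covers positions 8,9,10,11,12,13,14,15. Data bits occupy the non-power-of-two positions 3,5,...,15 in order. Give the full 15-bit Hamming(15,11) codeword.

010110110110100

Place data bits at non-power-of-two positions: b3=0, b5=1, b6=0, b7=1, b9=0, b10=1, b11=1, b12=0, b13=1, b14=0, b15=0.
p1 = XOR of data positions {3,5,7,9,11,13,15} = 0⊕1⊕1⊕0⊕1⊕1⊕0 = 0
p2 = XOR of data positions {3,6,7,10,11,14,15} = 0⊕0⊕1⊕1⊕1⊕0⊕0 = 1
p4 = XOR of data positions {5,6,7,12,13,14,15} = 1⊕0⊕1⊕0⊕1⊕0⊕0 = 1
p8 = XOR of data positions {9,10,11,12,13,14,15} = 0⊕1⊕1⊕0⊕1⊕0⊕0 = 1
Codeword b1..b15 = 010110110110100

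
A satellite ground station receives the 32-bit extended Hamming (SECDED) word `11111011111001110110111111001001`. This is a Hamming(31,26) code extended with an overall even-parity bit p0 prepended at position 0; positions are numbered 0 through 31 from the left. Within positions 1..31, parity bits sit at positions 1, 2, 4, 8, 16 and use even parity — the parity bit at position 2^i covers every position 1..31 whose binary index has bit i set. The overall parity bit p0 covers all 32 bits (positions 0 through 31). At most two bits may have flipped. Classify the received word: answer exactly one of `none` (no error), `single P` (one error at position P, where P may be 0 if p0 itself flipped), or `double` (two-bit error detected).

single 3

s1: b1⊕b3⊕b5⊕b7⊕b9⊕b11⊕b13⊕b15⊕b17⊕b19⊕b21⊕b23⊕b25⊕b27⊕b29⊕b31 = 1⊕1⊕0⊕1⊕1⊕0⊕1⊕1⊕1⊕0⊕1⊕1⊕1⊕0⊕0⊕1 = 1
s2: b2⊕b3⊕b6⊕b7⊕b10⊕b11⊕b14⊕b15⊕b18⊕b19⊕b22⊕b23⊕b26⊕b27⊕b30⊕b31 = 1⊕1⊕1⊕1⊕1⊕0⊕1⊕1⊕1⊕0⊕1⊕1⊕0⊕0⊕0⊕1 = 1
s4: b4⊕b5⊕b6⊕b7⊕b12⊕b13⊕b14⊕b15⊕b20⊕b21⊕b22⊕b23⊕b28⊕b29⊕b30⊕b31 = 1⊕0⊕1⊕1⊕0⊕1⊕1⊕1⊕1⊕1⊕1⊕1⊕1⊕0⊕0⊕1 = 0
s8: b8⊕b9⊕b10⊕b11⊕b12⊕b13⊕b14⊕b15⊕b24⊕b25⊕b26⊕b27⊕b28⊕b29⊕b30⊕b31 = 1⊕1⊕1⊕0⊕0⊕1⊕1⊕1⊕1⊕1⊕0⊕0⊕1⊕0⊕0⊕1 = 0
s16: b16⊕b17⊕b18⊕b19⊕b20⊕b21⊕b22⊕b23⊕b24⊕b25⊕b26⊕b27⊕b28⊕b29⊕b30⊕b31 = 0⊕1⊕1⊕0⊕1⊕1⊕1⊕1⊕1⊕1⊕0⊕0⊕1⊕0⊕0⊕1 = 0
Syndrome (s16...s1) = 00011 → position 3.
Overall parity (XOR of all 32 bits, including p0): 1⊕1⊕1⊕1⊕1⊕0⊕1⊕1⊕1⊕1⊕1⊕0⊕0⊕1⊕1⊕1⊕0⊕1⊕1⊕0⊕1⊕1⊕1⊕1⊕1⊕1⊕0⊕0⊕1⊕0⊕0⊕1 = 1
Overall=1, syndrome position=3 → single-bit error at position 3.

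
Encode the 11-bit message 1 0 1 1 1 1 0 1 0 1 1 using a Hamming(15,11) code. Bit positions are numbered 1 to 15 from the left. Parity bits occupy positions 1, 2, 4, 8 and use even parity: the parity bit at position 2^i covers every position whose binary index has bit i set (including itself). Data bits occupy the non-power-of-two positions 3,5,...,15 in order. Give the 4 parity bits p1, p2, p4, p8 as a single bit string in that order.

0011

Place data bits at non-power-of-two positions: b3=1, b5=0, b6=1, b7=1, b9=1, b10=1, b11=0, b12=1, b13=0, b14=1, b15=1.
p1 = XOR of data positions {3,5,7,9,11,13,15} = 1⊕0⊕1⊕1⊕0⊕0⊕1 = 0
p2 = XOR of data positions {3,6,7,10,11,14,15} = 1⊕1⊕1⊕1⊕0⊕1⊕1 = 0
p4 = XOR of data positions {5,6,7,12,13,14,15} = 0⊕1⊕1⊕1⊕0⊕1⊕1 = 1
p8 = XOR of data positions {9,10,11,12,13,14,15} = 1⊕1⊕0⊕1⊕0⊕1⊕1 = 1
Parity bits p1,p2,p4,p8 = 0011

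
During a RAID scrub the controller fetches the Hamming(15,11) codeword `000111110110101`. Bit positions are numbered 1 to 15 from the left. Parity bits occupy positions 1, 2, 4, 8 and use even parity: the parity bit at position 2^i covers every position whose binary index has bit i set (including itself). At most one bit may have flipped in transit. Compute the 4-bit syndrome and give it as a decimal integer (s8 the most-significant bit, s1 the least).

11

s1: b1⊕b3⊕b5⊕b7⊕b9⊕b11⊕b13⊕b15 = 0⊕0⊕1⊕1⊕0⊕1⊕1⊕1 = 1
s2: b2⊕b3⊕b6⊕b7⊕b10⊕b11⊕b14⊕b15 = 0⊕0⊕1⊕1⊕1⊕1⊕0⊕1 = 1
s4: b4⊕b5⊕b6⊕b7⊕b12⊕b13⊕b14⊕b15 = 1⊕1⊕1⊕1⊕0⊕1⊕0⊕1 = 0
s8: b8⊕b9⊕b10⊕b11⊕b12⊕b13⊕b14⊕b15 = 1⊕0⊕1⊕1⊕0⊕1⊕0⊕1 = 1
Syndrome (s8...s1) = 1011 → position 11.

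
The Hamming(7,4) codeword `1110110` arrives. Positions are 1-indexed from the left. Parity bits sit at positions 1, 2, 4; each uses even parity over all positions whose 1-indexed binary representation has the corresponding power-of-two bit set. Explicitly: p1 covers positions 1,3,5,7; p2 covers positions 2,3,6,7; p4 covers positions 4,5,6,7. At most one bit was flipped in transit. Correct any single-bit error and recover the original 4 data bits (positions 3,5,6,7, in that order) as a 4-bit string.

s1: b1⊕b3⊕b5⊕b7 = 1⊕1⊕1⊕0 = 1
s2: b2⊕b3⊕b6⊕b7 = 1⊕1⊕1⊕0 = 1
s4: b4⊕b5⊕b6⊕b7 = 0⊕1⊕1⊕0 = 0
Syndrome (s4...s1) = 011 → position 3.
Flip bit 3: corrected codeword = 1100110
Data bits at positions 3,5,6,7: 0110

0110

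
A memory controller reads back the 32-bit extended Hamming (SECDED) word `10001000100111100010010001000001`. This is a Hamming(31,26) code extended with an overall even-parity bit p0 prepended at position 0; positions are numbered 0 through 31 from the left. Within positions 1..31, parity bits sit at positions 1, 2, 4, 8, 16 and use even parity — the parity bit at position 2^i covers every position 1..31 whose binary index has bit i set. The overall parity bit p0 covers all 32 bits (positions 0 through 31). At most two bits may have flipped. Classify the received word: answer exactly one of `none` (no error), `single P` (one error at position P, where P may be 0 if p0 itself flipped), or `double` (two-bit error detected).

single 9

s1: b1⊕b3⊕b5⊕b7⊕b9⊕b11⊕b13⊕b15⊕b17⊕b19⊕b21⊕b23⊕b25⊕b27⊕b29⊕b31 = 0⊕0⊕0⊕0⊕0⊕1⊕1⊕0⊕0⊕0⊕1⊕0⊕1⊕0⊕0⊕1 = 1
s2: b2⊕b3⊕b6⊕b7⊕b10⊕b11⊕b14⊕b15⊕b18⊕b19⊕b22⊕b23⊕b26⊕b27⊕b30⊕b31 = 0⊕0⊕0⊕0⊕0⊕1⊕1⊕0⊕1⊕0⊕0⊕0⊕0⊕0⊕0⊕1 = 0
s4: b4⊕b5⊕b6⊕b7⊕b12⊕b13⊕b14⊕b15⊕b20⊕b21⊕b22⊕b23⊕b28⊕b29⊕b30⊕b31 = 1⊕0⊕0⊕0⊕1⊕1⊕1⊕0⊕0⊕1⊕0⊕0⊕0⊕0⊕0⊕1 = 0
s8: b8⊕b9⊕b10⊕b11⊕b12⊕b13⊕b14⊕b15⊕b24⊕b25⊕b26⊕b27⊕b28⊕b29⊕b30⊕b31 = 1⊕0⊕0⊕1⊕1⊕1⊕1⊕0⊕0⊕1⊕0⊕0⊕0⊕0⊕0⊕1 = 1
s16: b16⊕b17⊕b18⊕b19⊕b20⊕b21⊕b22⊕b23⊕b24⊕b25⊕b26⊕b27⊕b28⊕b29⊕b30⊕b31 = 0⊕0⊕1⊕0⊕0⊕1⊕0⊕0⊕0⊕1⊕0⊕0⊕0⊕0⊕0⊕1 = 0
Syndrome (s16...s1) = 01001 → position 9.
Overall parity (XOR of all 32 bits, including p0): 1⊕0⊕0⊕0⊕1⊕0⊕0⊕0⊕1⊕0⊕0⊕1⊕1⊕1⊕1⊕0⊕0⊕0⊕1⊕0⊕0⊕1⊕0⊕0⊕0⊕1⊕0⊕0⊕0⊕0⊕0⊕1 = 1
Overall=1, syndrome position=9 → single-bit error at position 9.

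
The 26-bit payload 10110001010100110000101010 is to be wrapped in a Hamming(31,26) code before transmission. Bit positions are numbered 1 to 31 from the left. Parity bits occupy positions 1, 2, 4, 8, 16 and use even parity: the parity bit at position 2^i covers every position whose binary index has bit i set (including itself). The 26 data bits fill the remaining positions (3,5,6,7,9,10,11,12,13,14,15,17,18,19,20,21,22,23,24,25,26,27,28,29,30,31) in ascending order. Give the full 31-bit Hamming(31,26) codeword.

0010011100010100100110000101010

Place data bits at non-power-of-two positions: b3=1, b5=0, b6=1, b7=1, b9=0, b10=0, b11=0, b12=1, b13=0, b14=1, b15=0, b17=1, b18=0, b19=0, b20=1, b21=1, b22=0, b23=0, b24=0, b25=0, b26=1, b27=0, b28=1, b29=0, b30=1, b31=0.
p1 = XOR of data positions {3,5,7,9,11,13,15,17,19,21,23,25,27,29,31} = 1⊕0⊕1⊕0⊕0⊕0⊕0⊕1⊕0⊕1⊕0⊕0⊕0⊕0⊕0 = 0
p2 = XOR of data positions {3,6,7,10,11,14,15,18,19,22,23,26,27,30,31} = 1⊕1⊕1⊕0⊕0⊕1⊕0⊕0⊕0⊕0⊕0⊕1⊕0⊕1⊕0 = 0
p4 = XOR of data positions {5,6,7,12,13,14,15,20,21,22,23,28,29,30,31} = 0⊕1⊕1⊕1⊕0⊕1⊕0⊕1⊕1⊕0⊕0⊕1⊕0⊕1⊕0 = 0
p8 = XOR of data positions {9,10,11,12,13,14,15,24,25,26,27,28,29,30,31} = 0⊕0⊕0⊕1⊕0⊕1⊕0⊕0⊕0⊕1⊕0⊕1⊕0⊕1⊕0 = 1
p16 = XOR of data positions {17,18,19,20,21,22,23,24,25,26,27,28,29,30,31} = 1⊕0⊕0⊕1⊕1⊕0⊕0⊕0⊕0⊕1⊕0⊕1⊕0⊕1⊕0 = 0
Codeword b1..b31 = 0010011100010100100110000101010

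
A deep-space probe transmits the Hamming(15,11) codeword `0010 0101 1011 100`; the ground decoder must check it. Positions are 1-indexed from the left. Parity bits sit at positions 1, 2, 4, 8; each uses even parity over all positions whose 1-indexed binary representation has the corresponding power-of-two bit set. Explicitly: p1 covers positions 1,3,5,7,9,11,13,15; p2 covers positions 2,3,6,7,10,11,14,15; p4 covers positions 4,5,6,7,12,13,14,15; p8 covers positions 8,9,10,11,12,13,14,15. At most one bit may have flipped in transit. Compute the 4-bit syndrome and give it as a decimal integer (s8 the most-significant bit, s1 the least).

s1: b1⊕b3⊕b5⊕b7⊕b9⊕b11⊕b13⊕b15 = 0⊕1⊕0⊕0⊕1⊕1⊕1⊕0 = 0
s2: b2⊕b3⊕b6⊕b7⊕b10⊕b11⊕b14⊕b15 = 0⊕1⊕1⊕0⊕0⊕1⊕0⊕0 = 1
s4: b4⊕b5⊕b6⊕b7⊕b12⊕b13⊕b14⊕b15 = 0⊕0⊕1⊕0⊕1⊕1⊕0⊕0 = 1
s8: b8⊕b9⊕b10⊕b11⊕b12⊕b13⊕b14⊕b15 = 1⊕1⊕0⊕1⊕1⊕1⊕0⊕0 = 1
Syndrome (s8...s1) = 1110 → position 14.

14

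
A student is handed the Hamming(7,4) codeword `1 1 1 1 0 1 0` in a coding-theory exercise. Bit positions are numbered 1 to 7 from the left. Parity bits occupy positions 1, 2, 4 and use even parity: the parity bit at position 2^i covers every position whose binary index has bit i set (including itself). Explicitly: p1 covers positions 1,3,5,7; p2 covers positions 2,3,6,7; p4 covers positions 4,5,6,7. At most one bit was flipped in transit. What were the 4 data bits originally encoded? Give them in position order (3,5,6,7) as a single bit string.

s1: b1⊕b3⊕b5⊕b7 = 1⊕1⊕0⊕0 = 0
s2: b2⊕b3⊕b6⊕b7 = 1⊕1⊕1⊕0 = 1
s4: b4⊕b5⊕b6⊕b7 = 1⊕0⊕1⊕0 = 0
Syndrome (s4...s1) = 010 → position 2.
Flip bit 2: corrected codeword = 1011010
Data bits at positions 3,5,6,7: 1010

1010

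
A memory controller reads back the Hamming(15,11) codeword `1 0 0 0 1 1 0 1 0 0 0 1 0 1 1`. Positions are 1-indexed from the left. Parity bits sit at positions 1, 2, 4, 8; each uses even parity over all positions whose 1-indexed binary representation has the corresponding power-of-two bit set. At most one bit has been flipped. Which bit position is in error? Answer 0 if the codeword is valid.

s1: b1⊕b3⊕b5⊕b7⊕b9⊕b11⊕b13⊕b15 = 1⊕0⊕1⊕0⊕0⊕0⊕0⊕1 = 1
s2: b2⊕b3⊕b6⊕b7⊕b10⊕b11⊕b14⊕b15 = 0⊕0⊕1⊕0⊕0⊕0⊕1⊕1 = 1
s4: b4⊕b5⊕b6⊕b7⊕b12⊕b13⊕b14⊕b15 = 0⊕1⊕1⊕0⊕1⊕0⊕1⊕1 = 1
s8: b8⊕b9⊕b10⊕b11⊕b12⊕b13⊕b14⊕b15 = 1⊕0⊕0⊕0⊕1⊕0⊕1⊕1 = 0
Syndrome (s8...s1) = 0111 → position 7.

7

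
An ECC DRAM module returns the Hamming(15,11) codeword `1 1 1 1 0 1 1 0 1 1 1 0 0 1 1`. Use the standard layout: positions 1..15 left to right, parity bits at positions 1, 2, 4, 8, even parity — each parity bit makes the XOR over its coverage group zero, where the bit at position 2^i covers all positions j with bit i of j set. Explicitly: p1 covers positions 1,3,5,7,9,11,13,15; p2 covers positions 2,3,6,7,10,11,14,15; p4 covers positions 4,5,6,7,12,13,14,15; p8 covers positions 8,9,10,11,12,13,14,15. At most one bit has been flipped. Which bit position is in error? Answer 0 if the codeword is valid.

s1: b1⊕b3⊕b5⊕b7⊕b9⊕b11⊕b13⊕b15 = 1⊕1⊕0⊕1⊕1⊕1⊕0⊕1 = 0
s2: b2⊕b3⊕b6⊕b7⊕b10⊕b11⊕b14⊕b15 = 1⊕1⊕1⊕1⊕1⊕1⊕1⊕1 = 0
s4: b4⊕b5⊕b6⊕b7⊕b12⊕b13⊕b14⊕b15 = 1⊕0⊕1⊕1⊕0⊕0⊕1⊕1 = 1
s8: b8⊕b9⊕b10⊕b11⊕b12⊕b13⊕b14⊕b15 = 0⊕1⊕1⊕1⊕0⊕0⊕1⊕1 = 1
Syndrome (s8...s1) = 1100 → position 12.

12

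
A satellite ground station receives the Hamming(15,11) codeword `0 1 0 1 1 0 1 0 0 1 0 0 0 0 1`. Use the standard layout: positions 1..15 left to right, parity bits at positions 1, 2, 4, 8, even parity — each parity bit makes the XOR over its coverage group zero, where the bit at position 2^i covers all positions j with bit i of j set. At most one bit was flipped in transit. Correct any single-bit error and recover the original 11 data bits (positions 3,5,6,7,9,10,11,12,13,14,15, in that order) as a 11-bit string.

s1: b1⊕b3⊕b5⊕b7⊕b9⊕b11⊕b13⊕b15 = 0⊕0⊕1⊕1⊕0⊕0⊕0⊕1 = 1
s2: b2⊕b3⊕b6⊕b7⊕b10⊕b11⊕b14⊕b15 = 1⊕0⊕0⊕1⊕1⊕0⊕0⊕1 = 0
s4: b4⊕b5⊕b6⊕b7⊕b12⊕b13⊕b14⊕b15 = 1⊕1⊕0⊕1⊕0⊕0⊕0⊕1 = 0
s8: b8⊕b9⊕b10⊕b11⊕b12⊕b13⊕b14⊕b15 = 0⊕0⊕1⊕0⊕0⊕0⊕0⊕1 = 0
Syndrome (s8...s1) = 0001 → position 1.
Flip bit 1: corrected codeword = 110110100100001
Data bits at positions 3,5,6,7,9,10,11,12,13,14,15: 01010100001

01010100001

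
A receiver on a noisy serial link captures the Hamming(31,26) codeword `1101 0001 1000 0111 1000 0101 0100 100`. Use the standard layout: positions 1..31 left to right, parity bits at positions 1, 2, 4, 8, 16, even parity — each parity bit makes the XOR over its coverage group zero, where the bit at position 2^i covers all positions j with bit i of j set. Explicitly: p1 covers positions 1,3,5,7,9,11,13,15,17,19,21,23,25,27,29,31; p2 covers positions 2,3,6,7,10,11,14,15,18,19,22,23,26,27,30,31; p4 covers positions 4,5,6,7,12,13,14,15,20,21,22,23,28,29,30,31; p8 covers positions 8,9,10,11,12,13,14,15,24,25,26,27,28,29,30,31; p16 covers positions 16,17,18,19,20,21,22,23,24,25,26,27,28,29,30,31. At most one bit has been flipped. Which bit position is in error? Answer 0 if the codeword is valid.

s1: b1⊕b3⊕b5⊕b7⊕b9⊕b11⊕b13⊕b15⊕b17⊕b19⊕b21⊕b23⊕b25⊕b27⊕b29⊕b31 = 1⊕0⊕0⊕0⊕1⊕0⊕0⊕1⊕1⊕0⊕0⊕0⊕0⊕0⊕1⊕0 = 1
s2: b2⊕b3⊕b6⊕b7⊕b10⊕b11⊕b14⊕b15⊕b18⊕b19⊕b22⊕b23⊕b26⊕b27⊕b30⊕b31 = 1⊕0⊕0⊕0⊕0⊕0⊕1⊕1⊕0⊕0⊕1⊕0⊕1⊕0⊕0⊕0 = 1
s4: b4⊕b5⊕b6⊕b7⊕b12⊕b13⊕b14⊕b15⊕b20⊕b21⊕b22⊕b23⊕b28⊕b29⊕b30⊕b31 = 1⊕0⊕0⊕0⊕0⊕0⊕1⊕1⊕0⊕0⊕1⊕0⊕0⊕1⊕0⊕0 = 1
s8: b8⊕b9⊕b10⊕b11⊕b12⊕b13⊕b14⊕b15⊕b24⊕b25⊕b26⊕b27⊕b28⊕b29⊕b30⊕b31 = 1⊕1⊕0⊕0⊕0⊕0⊕1⊕1⊕1⊕0⊕1⊕0⊕0⊕1⊕0⊕0 = 1
s16: b16⊕b17⊕b18⊕b19⊕b20⊕b21⊕b22⊕b23⊕b24⊕b25⊕b26⊕b27⊕b28⊕b29⊕b30⊕b31 = 1⊕1⊕0⊕0⊕0⊕0⊕1⊕0⊕1⊕0⊕1⊕0⊕0⊕1⊕0⊕0 = 0
Syndrome (s16...s1) = 01111 → position 15.

15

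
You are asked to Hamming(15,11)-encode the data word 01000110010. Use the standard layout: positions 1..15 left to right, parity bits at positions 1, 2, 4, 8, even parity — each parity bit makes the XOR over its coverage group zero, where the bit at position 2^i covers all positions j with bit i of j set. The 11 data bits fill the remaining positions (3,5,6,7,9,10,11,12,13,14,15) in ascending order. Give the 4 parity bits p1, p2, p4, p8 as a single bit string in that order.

Place data bits at non-power-of-two positions: b3=0, b5=1, b6=0, b7=0, b9=0, b10=1, b11=1, b12=0, b13=0, b14=1, b15=0.
p1 = XOR of data positions {3,5,7,9,11,13,15} = 0⊕1⊕0⊕0⊕1⊕0⊕0 = 0
p2 = XOR of data positions {3,6,7,10,11,14,15} = 0⊕0⊕0⊕1⊕1⊕1⊕0 = 1
p4 = XOR of data positions {5,6,7,12,13,14,15} = 1⊕0⊕0⊕0⊕0⊕1⊕0 = 0
p8 = XOR of data positions {9,10,11,12,13,14,15} = 0⊕1⊕1⊕0⊕0⊕1⊕0 = 1
Parity bits p1,p2,p4,p8 = 0101

0101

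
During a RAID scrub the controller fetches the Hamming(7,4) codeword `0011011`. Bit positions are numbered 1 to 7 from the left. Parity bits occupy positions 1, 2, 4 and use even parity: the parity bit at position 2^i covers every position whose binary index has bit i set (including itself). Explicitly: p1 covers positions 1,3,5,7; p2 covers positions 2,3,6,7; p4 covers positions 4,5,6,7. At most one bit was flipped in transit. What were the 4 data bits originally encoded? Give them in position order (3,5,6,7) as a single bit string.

s1: b1⊕b3⊕b5⊕b7 = 0⊕1⊕0⊕1 = 0
s2: b2⊕b3⊕b6⊕b7 = 0⊕1⊕1⊕1 = 1
s4: b4⊕b5⊕b6⊕b7 = 1⊕0⊕1⊕1 = 1
Syndrome (s4...s1) = 110 → position 6.
Flip bit 6: corrected codeword = 0011001
Data bits at positions 3,5,6,7: 1001

1001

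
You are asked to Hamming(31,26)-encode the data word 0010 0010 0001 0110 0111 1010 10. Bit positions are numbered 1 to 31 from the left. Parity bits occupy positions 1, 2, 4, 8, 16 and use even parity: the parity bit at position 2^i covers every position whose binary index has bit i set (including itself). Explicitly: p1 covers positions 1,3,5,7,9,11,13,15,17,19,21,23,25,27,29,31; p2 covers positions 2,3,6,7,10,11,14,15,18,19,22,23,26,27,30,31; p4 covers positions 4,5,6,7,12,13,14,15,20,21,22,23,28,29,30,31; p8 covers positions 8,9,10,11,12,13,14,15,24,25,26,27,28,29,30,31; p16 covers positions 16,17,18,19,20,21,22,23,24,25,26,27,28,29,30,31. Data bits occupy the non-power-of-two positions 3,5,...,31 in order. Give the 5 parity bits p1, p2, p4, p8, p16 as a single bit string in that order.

Place data bits at non-power-of-two positions: b3=0, b5=0, b6=1, b7=0, b9=0, b10=0, b11=1, b12=0, b13=0, b14=0, b15=0, b17=1, b18=0, b19=1, b20=1, b21=0, b22=0, b23=1, b24=1, b25=1, b26=1, b27=0, b28=1, b29=0, b30=1, b31=0.
p1 = XOR of data positions {3,5,7,9,11,13,15,17,19,21,23,25,27,29,31} = 0⊕0⊕0⊕0⊕1⊕0⊕0⊕1⊕1⊕0⊕1⊕1⊕0⊕0⊕0 = 1
p2 = XOR of data positions {3,6,7,10,11,14,15,18,19,22,23,26,27,30,31} = 0⊕1⊕0⊕0⊕1⊕0⊕0⊕0⊕1⊕0⊕1⊕1⊕0⊕1⊕0 = 0
p4 = XOR of data positions {5,6,7,12,13,14,15,20,21,22,23,28,29,30,31} = 0⊕1⊕0⊕0⊕0⊕0⊕0⊕1⊕0⊕0⊕1⊕1⊕0⊕1⊕0 = 1
p8 = XOR of data positions {9,10,11,12,13,14,15,24,25,26,27,28,29,30,31} = 0⊕0⊕1⊕0⊕0⊕0⊕0⊕1⊕1⊕1⊕0⊕1⊕0⊕1⊕0 = 0
p16 = XOR of data positions {17,18,19,20,21,22,23,24,25,26,27,28,29,30,31} = 1⊕0⊕1⊕1⊕0⊕0⊕1⊕1⊕1⊕1⊕0⊕1⊕0⊕1⊕0 = 1
Parity bits p1,p2,p4,p8,p16 = 10101

10101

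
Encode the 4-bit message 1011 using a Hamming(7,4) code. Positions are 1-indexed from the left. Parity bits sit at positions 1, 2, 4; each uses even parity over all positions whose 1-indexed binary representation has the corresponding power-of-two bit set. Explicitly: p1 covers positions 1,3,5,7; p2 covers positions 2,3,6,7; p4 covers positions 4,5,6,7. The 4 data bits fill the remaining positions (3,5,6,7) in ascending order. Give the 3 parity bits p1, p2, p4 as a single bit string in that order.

010

Place data bits at non-power-of-two positions: b3=1, b5=0, b6=1, b7=1.
p1 = XOR of data positions {3,5,7} = 1⊕0⊕1 = 0
p2 = XOR of data positions {3,6,7} = 1⊕1⊕1 = 1
p4 = XOR of data positions {5,6,7} = 0⊕1⊕1 = 0
Parity bits p1,p2,p4 = 010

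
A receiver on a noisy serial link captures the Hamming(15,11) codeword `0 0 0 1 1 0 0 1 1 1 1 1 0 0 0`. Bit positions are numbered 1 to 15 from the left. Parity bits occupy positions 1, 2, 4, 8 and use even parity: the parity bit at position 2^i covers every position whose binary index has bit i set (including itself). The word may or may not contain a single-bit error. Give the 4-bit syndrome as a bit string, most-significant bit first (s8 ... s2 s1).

1101

s1: b1⊕b3⊕b5⊕b7⊕b9⊕b11⊕b13⊕b15 = 0⊕0⊕1⊕0⊕1⊕1⊕0⊕0 = 1
s2: b2⊕b3⊕b6⊕b7⊕b10⊕b11⊕b14⊕b15 = 0⊕0⊕0⊕0⊕1⊕1⊕0⊕0 = 0
s4: b4⊕b5⊕b6⊕b7⊕b12⊕b13⊕b14⊕b15 = 1⊕1⊕0⊕0⊕1⊕0⊕0⊕0 = 1
s8: b8⊕b9⊕b10⊕b11⊕b12⊕b13⊕b14⊕b15 = 1⊕1⊕1⊕1⊕1⊕0⊕0⊕0 = 1
Syndrome (s8...s1) = 1101 → position 13.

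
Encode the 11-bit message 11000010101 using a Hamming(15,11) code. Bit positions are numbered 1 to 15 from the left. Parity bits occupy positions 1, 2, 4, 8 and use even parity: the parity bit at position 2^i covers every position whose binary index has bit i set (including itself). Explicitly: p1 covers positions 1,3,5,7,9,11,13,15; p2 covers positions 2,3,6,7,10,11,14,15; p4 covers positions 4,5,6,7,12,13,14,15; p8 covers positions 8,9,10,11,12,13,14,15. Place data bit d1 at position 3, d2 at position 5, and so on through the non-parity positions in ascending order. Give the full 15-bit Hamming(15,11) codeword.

111110010010101

Place data bits at non-power-of-two positions: b3=1, b5=1, b6=0, b7=0, b9=0, b10=0, b11=1, b12=0, b13=1, b14=0, b15=1.
p1 = XOR of data positions {3,5,7,9,11,13,15} = 1⊕1⊕0⊕0⊕1⊕1⊕1 = 1
p2 = XOR of data positions {3,6,7,10,11,14,15} = 1⊕0⊕0⊕0⊕1⊕0⊕1 = 1
p4 = XOR of data positions {5,6,7,12,13,14,15} = 1⊕0⊕0⊕0⊕1⊕0⊕1 = 1
p8 = XOR of data positions {9,10,11,12,13,14,15} = 0⊕0⊕1⊕0⊕1⊕0⊕1 = 1
Codeword b1..b15 = 111110010010101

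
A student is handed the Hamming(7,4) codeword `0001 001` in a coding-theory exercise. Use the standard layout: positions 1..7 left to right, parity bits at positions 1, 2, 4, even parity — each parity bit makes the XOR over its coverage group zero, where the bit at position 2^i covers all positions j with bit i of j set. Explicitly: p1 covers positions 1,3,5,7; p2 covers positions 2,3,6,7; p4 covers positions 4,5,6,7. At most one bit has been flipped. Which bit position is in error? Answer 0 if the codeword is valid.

s1: b1⊕b3⊕b5⊕b7 = 0⊕0⊕0⊕1 = 1
s2: b2⊕b3⊕b6⊕b7 = 0⊕0⊕0⊕1 = 1
s4: b4⊕b5⊕b6⊕b7 = 1⊕0⊕0⊕1 = 0
Syndrome (s4...s1) = 011 → position 3.

3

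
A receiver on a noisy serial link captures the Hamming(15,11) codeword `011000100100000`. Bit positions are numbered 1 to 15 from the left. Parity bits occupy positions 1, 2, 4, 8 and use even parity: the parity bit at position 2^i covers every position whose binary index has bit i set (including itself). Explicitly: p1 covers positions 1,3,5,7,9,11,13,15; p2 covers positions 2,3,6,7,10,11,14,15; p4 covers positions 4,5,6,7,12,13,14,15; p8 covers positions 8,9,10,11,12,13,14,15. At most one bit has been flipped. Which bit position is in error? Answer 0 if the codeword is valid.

12

s1: b1⊕b3⊕b5⊕b7⊕b9⊕b11⊕b13⊕b15 = 0⊕1⊕0⊕1⊕0⊕0⊕0⊕0 = 0
s2: b2⊕b3⊕b6⊕b7⊕b10⊕b11⊕b14⊕b15 = 1⊕1⊕0⊕1⊕1⊕0⊕0⊕0 = 0
s4: b4⊕b5⊕b6⊕b7⊕b12⊕b13⊕b14⊕b15 = 0⊕0⊕0⊕1⊕0⊕0⊕0⊕0 = 1
s8: b8⊕b9⊕b10⊕b11⊕b12⊕b13⊕b14⊕b15 = 0⊕0⊕1⊕0⊕0⊕0⊕0⊕0 = 1
Syndrome (s8...s1) = 1100 → position 12.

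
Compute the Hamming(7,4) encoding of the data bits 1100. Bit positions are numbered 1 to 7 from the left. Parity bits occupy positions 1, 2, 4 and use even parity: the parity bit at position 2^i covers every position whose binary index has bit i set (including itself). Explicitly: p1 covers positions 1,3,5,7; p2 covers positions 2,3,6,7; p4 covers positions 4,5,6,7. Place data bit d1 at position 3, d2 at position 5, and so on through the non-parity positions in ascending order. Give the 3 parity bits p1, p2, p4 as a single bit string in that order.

011

Place data bits at non-power-of-two positions: b3=1, b5=1, b6=0, b7=0.
p1 = XOR of data positions {3,5,7} = 1⊕1⊕0 = 0
p2 = XOR of data positions {3,6,7} = 1⊕0⊕0 = 1
p4 = XOR of data positions {5,6,7} = 1⊕0⊕0 = 1
Parity bits p1,p2,p4 = 011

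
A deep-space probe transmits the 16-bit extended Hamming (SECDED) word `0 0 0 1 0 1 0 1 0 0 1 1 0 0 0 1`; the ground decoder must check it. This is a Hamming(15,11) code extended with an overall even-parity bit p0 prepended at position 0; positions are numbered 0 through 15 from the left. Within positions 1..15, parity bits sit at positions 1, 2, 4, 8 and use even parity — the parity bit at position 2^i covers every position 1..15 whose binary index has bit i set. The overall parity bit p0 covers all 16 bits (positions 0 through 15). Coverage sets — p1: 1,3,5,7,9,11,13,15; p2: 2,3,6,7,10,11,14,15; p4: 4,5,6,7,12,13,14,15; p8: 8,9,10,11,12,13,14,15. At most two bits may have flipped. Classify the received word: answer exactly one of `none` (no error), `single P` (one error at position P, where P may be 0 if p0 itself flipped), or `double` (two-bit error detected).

double

s1: b1⊕b3⊕b5⊕b7⊕b9⊕b11⊕b13⊕b15 = 0⊕1⊕1⊕1⊕0⊕1⊕0⊕1 = 1
s2: b2⊕b3⊕b6⊕b7⊕b10⊕b11⊕b14⊕b15 = 0⊕1⊕0⊕1⊕1⊕1⊕0⊕1 = 1
s4: b4⊕b5⊕b6⊕b7⊕b12⊕b13⊕b14⊕b15 = 0⊕1⊕0⊕1⊕0⊕0⊕0⊕1 = 1
s8: b8⊕b9⊕b10⊕b11⊕b12⊕b13⊕b14⊕b15 = 0⊕0⊕1⊕1⊕0⊕0⊕0⊕1 = 1
Syndrome (s8...s1) = 1111 → position 15.
Overall parity (XOR of all 16 bits, including p0): 0⊕0⊕0⊕1⊕0⊕1⊕0⊕1⊕0⊕0⊕1⊕1⊕0⊕0⊕0⊕1 = 0
Overall=0, syndrome position=15 → double-bit error detected (uncorrectable).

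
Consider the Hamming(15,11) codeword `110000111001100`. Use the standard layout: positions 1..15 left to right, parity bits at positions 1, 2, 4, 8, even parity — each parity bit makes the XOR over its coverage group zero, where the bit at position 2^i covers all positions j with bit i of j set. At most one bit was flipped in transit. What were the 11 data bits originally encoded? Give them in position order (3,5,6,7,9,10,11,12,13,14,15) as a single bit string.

s1: b1⊕b3⊕b5⊕b7⊕b9⊕b11⊕b13⊕b15 = 1⊕0⊕0⊕1⊕1⊕0⊕1⊕0 = 0
s2: b2⊕b3⊕b6⊕b7⊕b10⊕b11⊕b14⊕b15 = 1⊕0⊕0⊕1⊕0⊕0⊕0⊕0 = 0
s4: b4⊕b5⊕b6⊕b7⊕b12⊕b13⊕b14⊕b15 = 0⊕0⊕0⊕1⊕1⊕1⊕0⊕0 = 1
s8: b8⊕b9⊕b10⊕b11⊕b12⊕b13⊕b14⊕b15 = 1⊕1⊕0⊕0⊕1⊕1⊕0⊕0 = 0
Syndrome (s8...s1) = 0100 → position 4.
Flip bit 4: corrected codeword = 110100111001100
Data bits at positions 3,5,6,7,9,10,11,12,13,14,15: 00011001100

00011001100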